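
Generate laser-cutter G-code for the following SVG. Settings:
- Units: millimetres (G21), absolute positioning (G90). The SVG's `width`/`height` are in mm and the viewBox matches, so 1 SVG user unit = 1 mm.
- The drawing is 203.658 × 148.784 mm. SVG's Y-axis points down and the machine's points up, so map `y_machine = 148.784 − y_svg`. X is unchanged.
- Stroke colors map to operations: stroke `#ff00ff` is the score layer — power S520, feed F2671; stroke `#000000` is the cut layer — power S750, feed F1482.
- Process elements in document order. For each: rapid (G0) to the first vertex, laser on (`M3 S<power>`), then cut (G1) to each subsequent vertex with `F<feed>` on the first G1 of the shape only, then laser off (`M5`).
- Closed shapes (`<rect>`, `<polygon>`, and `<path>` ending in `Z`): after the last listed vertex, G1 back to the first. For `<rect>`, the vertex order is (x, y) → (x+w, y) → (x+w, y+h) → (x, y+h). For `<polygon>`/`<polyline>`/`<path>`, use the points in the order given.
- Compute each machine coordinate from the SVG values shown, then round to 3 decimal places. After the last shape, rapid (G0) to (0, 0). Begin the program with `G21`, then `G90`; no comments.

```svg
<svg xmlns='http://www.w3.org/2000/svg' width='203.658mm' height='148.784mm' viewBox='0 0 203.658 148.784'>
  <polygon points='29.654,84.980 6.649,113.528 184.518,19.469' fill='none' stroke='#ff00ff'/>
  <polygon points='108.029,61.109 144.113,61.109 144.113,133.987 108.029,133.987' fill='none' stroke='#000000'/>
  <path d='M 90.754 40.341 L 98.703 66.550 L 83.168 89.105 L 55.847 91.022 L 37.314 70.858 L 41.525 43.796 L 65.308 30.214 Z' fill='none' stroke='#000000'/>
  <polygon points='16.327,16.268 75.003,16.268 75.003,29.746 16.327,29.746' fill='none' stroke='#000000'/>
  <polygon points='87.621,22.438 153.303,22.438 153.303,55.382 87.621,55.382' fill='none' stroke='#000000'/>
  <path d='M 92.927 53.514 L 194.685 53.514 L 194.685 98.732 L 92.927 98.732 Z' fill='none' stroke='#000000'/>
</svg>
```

1 u = 1 mm; y_m = 148.784 − y.

[1] `<polygon>` closed polygon, #ff00ff→score S520 F2671: (29.654,63.804) → (6.649,35.256) → (184.518,129.315) → (29.654,63.804) (closed)

[2] `<polygon>` rectangle, #000000→cut S750 F1482: (108.029,87.675) → (144.113,87.675) → (144.113,14.797) → (108.029,14.797) → (108.029,87.675) (closed)

[3] `<path>` regular polygon, #000000→cut S750 F1482: (90.754,108.443) → (98.703,82.234) → (83.168,59.679) → (55.847,57.762) → (37.314,77.926) → (41.525,104.988) → (65.308,118.570) → (90.754,108.443) (closed)

[4] `<polygon>` rectangle, #000000→cut S750 F1482: (16.327,132.516) → (75.003,132.516) → (75.003,119.038) → (16.327,119.038) → (16.327,132.516) (closed)

[5] `<polygon>` rectangle, #000000→cut S750 F1482: (87.621,126.346) → (153.303,126.346) → (153.303,93.402) → (87.621,93.402) → (87.621,126.346) (closed)

[6] `<path>` rectangle, #000000→cut S750 F1482: (92.927,95.270) → (194.685,95.270) → (194.685,50.052) → (92.927,50.052) → (92.927,95.270) (closed)

G21
G90
G0 X29.654 Y63.804
M3 S520
G1 X6.649 Y35.256 F2671
G1 X184.518 Y129.315
G1 X29.654 Y63.804
M5
G0 X108.029 Y87.675
M3 S750
G1 X144.113 Y87.675 F1482
G1 X144.113 Y14.797
G1 X108.029 Y14.797
G1 X108.029 Y87.675
M5
G0 X90.754 Y108.443
M3 S750
G1 X98.703 Y82.234 F1482
G1 X83.168 Y59.679
G1 X55.847 Y57.762
G1 X37.314 Y77.926
G1 X41.525 Y104.988
G1 X65.308 Y118.570
G1 X90.754 Y108.443
M5
G0 X16.327 Y132.516
M3 S750
G1 X75.003 Y132.516 F1482
G1 X75.003 Y119.038
G1 X16.327 Y119.038
G1 X16.327 Y132.516
M5
G0 X87.621 Y126.346
M3 S750
G1 X153.303 Y126.346 F1482
G1 X153.303 Y93.402
G1 X87.621 Y93.402
G1 X87.621 Y126.346
M5
G0 X92.927 Y95.270
M3 S750
G1 X194.685 Y95.270 F1482
G1 X194.685 Y50.052
G1 X92.927 Y50.052
G1 X92.927 Y95.270
M5
G0 X0.000 Y0.000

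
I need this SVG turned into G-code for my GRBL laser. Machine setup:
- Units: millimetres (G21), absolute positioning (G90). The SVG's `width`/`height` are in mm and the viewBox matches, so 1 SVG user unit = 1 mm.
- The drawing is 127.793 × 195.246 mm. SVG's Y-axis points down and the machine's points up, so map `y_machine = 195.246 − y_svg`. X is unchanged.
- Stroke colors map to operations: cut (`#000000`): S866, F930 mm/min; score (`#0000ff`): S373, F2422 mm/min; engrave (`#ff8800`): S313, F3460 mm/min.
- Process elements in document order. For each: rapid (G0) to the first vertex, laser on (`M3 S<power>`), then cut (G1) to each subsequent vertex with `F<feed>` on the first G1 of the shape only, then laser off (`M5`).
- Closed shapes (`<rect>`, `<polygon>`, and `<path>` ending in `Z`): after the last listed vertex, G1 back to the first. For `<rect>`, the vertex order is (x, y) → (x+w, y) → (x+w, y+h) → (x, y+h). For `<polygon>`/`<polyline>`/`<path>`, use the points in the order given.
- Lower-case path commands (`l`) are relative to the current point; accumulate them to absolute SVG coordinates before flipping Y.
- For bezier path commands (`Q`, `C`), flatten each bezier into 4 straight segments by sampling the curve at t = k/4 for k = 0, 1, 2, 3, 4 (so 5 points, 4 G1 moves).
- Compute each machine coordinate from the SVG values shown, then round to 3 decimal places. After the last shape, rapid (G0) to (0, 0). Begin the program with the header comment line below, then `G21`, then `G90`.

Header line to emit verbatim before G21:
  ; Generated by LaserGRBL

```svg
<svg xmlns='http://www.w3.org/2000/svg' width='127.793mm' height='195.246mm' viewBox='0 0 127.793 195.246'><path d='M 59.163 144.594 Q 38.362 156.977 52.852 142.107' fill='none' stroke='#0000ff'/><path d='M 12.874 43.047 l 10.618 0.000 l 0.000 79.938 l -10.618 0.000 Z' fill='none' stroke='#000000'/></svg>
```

; Generated by LaserGRBL
G21
G90
G0 X59.163 Y50.652
M3 S373
G1 X50.968 Y46.164 F2422
G1 X47.185 Y45.082
G1 X47.813 Y47.407
G1 X52.852 Y53.139
M5
G0 X12.874 Y152.199
M3 S866
G1 X23.492 Y152.199 F930
G1 X23.492 Y72.261
G1 X12.874 Y72.261
G1 X12.874 Y152.199
M5
G0 X0.000 Y0.000

viewBox `0 0 127.793 195.246` with mm width/height → 1 unit = 1 mm. Flip: y_m = 195.246 − y_svg.

**Shape 1** — `<path>` quadratic bezier, stroke `#0000ff` → score (S373, F2422). Control points (SVG): P0=(59.163,144.594), P1=(38.362,156.977), P2=(52.852,142.107); sampled at t=k/4. Machine vertices: (59.163,50.652) → (50.968,46.164) → (47.185,45.082) → (47.813,47.407) → (52.852,53.139). Open path.

**Shape 2** — `<path>` rectangle, stroke `#000000` → cut (S866, F930). Machine vertices: (12.874,152.199) → (23.492,152.199) → (23.492,72.261) → (12.874,72.261) → (12.874,152.199). Closed: final G1 returns to the first vertex.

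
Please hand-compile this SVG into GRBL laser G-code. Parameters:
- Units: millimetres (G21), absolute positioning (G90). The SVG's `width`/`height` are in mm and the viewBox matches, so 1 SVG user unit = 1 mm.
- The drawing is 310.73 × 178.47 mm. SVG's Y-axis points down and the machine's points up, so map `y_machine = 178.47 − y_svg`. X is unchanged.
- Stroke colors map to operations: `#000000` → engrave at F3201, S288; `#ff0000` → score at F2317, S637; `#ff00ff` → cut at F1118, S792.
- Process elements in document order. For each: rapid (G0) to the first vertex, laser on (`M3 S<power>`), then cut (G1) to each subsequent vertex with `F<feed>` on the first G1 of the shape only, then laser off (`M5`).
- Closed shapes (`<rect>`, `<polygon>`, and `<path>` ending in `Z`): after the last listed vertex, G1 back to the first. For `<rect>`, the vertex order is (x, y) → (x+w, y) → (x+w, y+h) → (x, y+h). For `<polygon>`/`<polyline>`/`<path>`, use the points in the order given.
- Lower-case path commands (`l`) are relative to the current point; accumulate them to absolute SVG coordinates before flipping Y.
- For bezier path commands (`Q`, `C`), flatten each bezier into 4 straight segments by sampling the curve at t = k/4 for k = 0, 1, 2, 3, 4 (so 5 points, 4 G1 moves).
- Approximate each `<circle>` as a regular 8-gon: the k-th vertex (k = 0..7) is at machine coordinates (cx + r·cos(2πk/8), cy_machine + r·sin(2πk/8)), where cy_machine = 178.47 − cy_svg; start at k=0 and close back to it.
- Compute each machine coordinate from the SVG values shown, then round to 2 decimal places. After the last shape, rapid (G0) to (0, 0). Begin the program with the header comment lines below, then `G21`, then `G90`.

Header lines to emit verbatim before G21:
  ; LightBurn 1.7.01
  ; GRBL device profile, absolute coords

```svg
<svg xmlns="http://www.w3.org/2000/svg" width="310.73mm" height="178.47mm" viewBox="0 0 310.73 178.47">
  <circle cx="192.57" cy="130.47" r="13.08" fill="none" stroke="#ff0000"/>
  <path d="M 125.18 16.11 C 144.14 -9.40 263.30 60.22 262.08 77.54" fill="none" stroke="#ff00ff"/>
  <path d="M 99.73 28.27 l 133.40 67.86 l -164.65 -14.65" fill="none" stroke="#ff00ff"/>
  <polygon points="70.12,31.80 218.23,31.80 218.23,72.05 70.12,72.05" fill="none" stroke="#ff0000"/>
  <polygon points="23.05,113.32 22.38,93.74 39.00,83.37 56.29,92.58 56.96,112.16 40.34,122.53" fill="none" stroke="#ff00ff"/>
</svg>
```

; LightBurn 1.7.01
; GRBL device profile, absolute coords
G21
G90
G0 X205.65 Y48.00
M3 S637
G1 X201.82 Y57.25 F2317
G1 X192.57 Y61.08
G1 X183.32 Y57.25
G1 X179.49 Y48.00
G1 X183.32 Y38.75
G1 X192.57 Y34.92
G1 X201.82 Y38.75
G1 X205.65 Y48.00
M5
G0 X125.18 Y162.36
M3 S792
G1 X154.74 Y165.96 F1118
G1 X201.20 Y147.71
G1 X243.87 Y121.42
G1 X262.08 Y100.93
M5
G0 X99.73 Y150.20
M3 S792
G1 X233.13 Y82.34 F1118
G1 X68.48 Y96.99
M5
G0 X70.12 Y146.67
M3 S637
G1 X218.23 Y146.67 F2317
G1 X218.23 Y106.42
G1 X70.12 Y106.42
G1 X70.12 Y146.67
M5
G0 X23.05 Y65.15
M3 S792
G1 X22.38 Y84.73 F1118
G1 X39.00 Y95.10
G1 X56.29 Y85.89
G1 X56.96 Y66.31
G1 X40.34 Y55.94
G1 X23.05 Y65.15
M5
G0 X0.00 Y0.00

1 u = 1 mm; y_m = 178.47 − y.

[1] `<circle>` circle, #ff0000→score S637 F2317: (205.65,48.00) → (201.82,57.25) → (192.57,61.08) → (183.32,57.25) → (179.49,48.00) → (183.32,38.75) → (192.57,34.92) → (201.82,38.75) → (205.65,48.00) (closed)

[2] `<path>` cubic bezier, #ff00ff→cut S792 F1118: (125.18,162.36) → (154.74,165.96) → (201.20,147.71) → (243.87,121.42) → (262.08,100.93)

[3] `<path>` open polyline, #ff00ff→cut S792 F1118: (99.73,150.20) → (233.13,82.34) → (68.48,96.99)

[4] `<polygon>` rectangle, #ff0000→score S637 F2317: (70.12,146.67) → (218.23,146.67) → (218.23,106.42) → (70.12,106.42) → (70.12,146.67) (closed)

[5] `<polygon>` regular polygon, #ff00ff→cut S792 F1118: (23.05,65.15) → (22.38,84.73) → (39.00,95.10) → (56.29,85.89) → (56.96,66.31) → (40.34,55.94) → (23.05,65.15) (closed)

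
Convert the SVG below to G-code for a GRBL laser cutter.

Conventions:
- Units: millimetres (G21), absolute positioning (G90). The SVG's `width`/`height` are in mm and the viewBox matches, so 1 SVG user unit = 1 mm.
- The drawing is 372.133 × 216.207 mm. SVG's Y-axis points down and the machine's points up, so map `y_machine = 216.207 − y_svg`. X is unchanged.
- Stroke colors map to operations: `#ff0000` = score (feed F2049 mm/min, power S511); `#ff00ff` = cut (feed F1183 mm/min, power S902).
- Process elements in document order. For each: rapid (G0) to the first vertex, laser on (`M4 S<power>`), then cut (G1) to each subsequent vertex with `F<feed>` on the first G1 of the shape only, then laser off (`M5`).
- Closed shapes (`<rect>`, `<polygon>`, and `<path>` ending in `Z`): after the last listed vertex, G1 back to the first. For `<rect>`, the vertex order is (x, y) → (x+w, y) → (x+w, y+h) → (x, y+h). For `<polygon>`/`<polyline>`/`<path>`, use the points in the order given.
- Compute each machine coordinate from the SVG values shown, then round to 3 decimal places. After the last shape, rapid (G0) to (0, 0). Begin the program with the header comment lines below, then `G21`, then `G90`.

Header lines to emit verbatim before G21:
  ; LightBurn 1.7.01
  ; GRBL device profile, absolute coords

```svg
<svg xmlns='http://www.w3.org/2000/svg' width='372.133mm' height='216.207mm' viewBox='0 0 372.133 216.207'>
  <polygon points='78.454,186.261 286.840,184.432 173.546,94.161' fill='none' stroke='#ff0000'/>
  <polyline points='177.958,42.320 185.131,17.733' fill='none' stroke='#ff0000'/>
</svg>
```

1 u = 1 mm; y_m = 216.207 − y.

[1] `<polygon>` closed polygon, #ff0000→score S511 F2049: (78.454,29.946) → (286.840,31.775) → (173.546,122.046) → (78.454,29.946) (closed)

[2] `<polyline>` line segment, #ff0000→score S511 F2049: (177.958,173.887) → (185.131,198.474)

; LightBurn 1.7.01
; GRBL device profile, absolute coords
G21
G90
G0 X78.454 Y29.946
M4 S511
G1 X286.840 Y31.775 F2049
G1 X173.546 Y122.046
G1 X78.454 Y29.946
M5
G0 X177.958 Y173.887
M4 S511
G1 X185.131 Y198.474 F2049
M5
G0 X0.000 Y0.000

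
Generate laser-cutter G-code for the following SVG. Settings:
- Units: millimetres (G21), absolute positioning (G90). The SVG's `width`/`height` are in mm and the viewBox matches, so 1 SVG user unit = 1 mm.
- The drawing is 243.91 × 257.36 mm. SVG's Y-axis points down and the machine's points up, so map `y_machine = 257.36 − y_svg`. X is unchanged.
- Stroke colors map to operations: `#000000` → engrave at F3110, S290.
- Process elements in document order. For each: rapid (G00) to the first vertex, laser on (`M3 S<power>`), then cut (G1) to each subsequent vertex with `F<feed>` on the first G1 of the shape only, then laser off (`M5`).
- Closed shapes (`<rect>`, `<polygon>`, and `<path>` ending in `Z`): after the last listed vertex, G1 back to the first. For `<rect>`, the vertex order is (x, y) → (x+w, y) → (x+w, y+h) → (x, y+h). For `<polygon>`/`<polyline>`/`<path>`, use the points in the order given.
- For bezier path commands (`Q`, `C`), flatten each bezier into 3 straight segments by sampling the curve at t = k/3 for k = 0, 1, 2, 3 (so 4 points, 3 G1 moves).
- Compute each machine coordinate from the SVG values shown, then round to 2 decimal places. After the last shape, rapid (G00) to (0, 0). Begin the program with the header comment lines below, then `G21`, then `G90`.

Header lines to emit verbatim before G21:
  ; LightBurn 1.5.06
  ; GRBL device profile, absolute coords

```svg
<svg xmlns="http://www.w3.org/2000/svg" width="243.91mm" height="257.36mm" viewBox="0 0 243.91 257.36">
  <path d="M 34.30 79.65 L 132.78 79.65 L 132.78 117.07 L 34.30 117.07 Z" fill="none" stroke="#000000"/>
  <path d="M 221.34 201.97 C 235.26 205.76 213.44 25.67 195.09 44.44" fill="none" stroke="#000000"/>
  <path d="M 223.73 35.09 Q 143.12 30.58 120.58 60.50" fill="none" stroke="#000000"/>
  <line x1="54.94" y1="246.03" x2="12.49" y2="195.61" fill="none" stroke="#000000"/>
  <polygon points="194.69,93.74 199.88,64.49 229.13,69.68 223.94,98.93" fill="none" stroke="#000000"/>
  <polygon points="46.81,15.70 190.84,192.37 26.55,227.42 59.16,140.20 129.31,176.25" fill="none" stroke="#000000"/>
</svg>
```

; LightBurn 1.5.06
; GRBL device profile, absolute coords
G21
G90
G00 X34.30 Y177.71
M3 S290
G1 X132.78 Y177.71 F3110
G1 X132.78 Y140.29
G1 X34.30 Y140.29
G1 X34.30 Y177.71
M5
G00 X221.34 Y55.39
M3 S290
G1 X224.80 Y98.72 F3110
G1 X213.14 Y179.58
G1 X195.09 Y212.92
M5
G00 X223.73 Y222.27
M3 S290
G1 X176.44 Y221.45 F3110
G1 X142.06 Y212.98
G1 X120.58 Y196.86
M5
G00 X54.94 Y11.33
M3 S290
G1 X12.49 Y61.75 F3110
M5
G00 X194.69 Y163.62
M3 S290
G1 X199.88 Y192.87 F3110
G1 X229.13 Y187.68
G1 X223.94 Y158.43
G1 X194.69 Y163.62
M5
G00 X46.81 Y241.66
M3 S290
G1 X190.84 Y64.99 F3110
G1 X26.55 Y29.94
G1 X59.16 Y117.16
G1 X129.31 Y81.11
G1 X46.81 Y241.66
M5
G00 X0.00 Y0.00

viewBox `0 0 243.91 257.36` with mm width/height → 1 unit = 1 mm. Flip: y_m = 257.36 − y_svg.

**Shape 1** — `<path>` rectangle, stroke `#000000` → engrave (S290, F3110). Machine vertices: (34.30,177.71) → (132.78,177.71) → (132.78,140.29) → (34.30,140.29) → (34.30,177.71). Closed: final G1 returns to the first vertex.

**Shape 2** — `<path>` cubic bezier, stroke `#000000` → engrave (S290, F3110). Control points (SVG): P0=(221.34,201.97), P1=(235.26,205.76), P2=(213.44,25.67), P3=(195.09,44.44); sampled at t=k/3. Machine vertices: (221.34,55.39) → (224.80,98.72) → (213.14,179.58) → (195.09,212.92). Open path.

**Shape 3** — `<path>` quadratic bezier, stroke `#000000` → engrave (S290, F3110). Control points (SVG): P0=(223.73,35.09), P1=(143.12,30.58), P2=(120.58,60.50); sampled at t=k/3. Machine vertices: (223.73,222.27) → (176.44,221.45) → (142.06,212.98) → (120.58,196.86). Open path.

**Shape 4** — `<line>` line segment, stroke `#000000` → engrave (S290, F3110). Machine vertices: (54.94,11.33) → (12.49,61.75). Open path.

**Shape 5** — `<polygon>` regular polygon, stroke `#000000` → engrave (S290, F3110). Machine vertices: (194.69,163.62) → (199.88,192.87) → (229.13,187.68) → (223.94,158.43) → (194.69,163.62). Closed: final G1 returns to the first vertex.

**Shape 6** — `<polygon>` closed polygon, stroke `#000000` → engrave (S290, F3110). Machine vertices: (46.81,241.66) → (190.84,64.99) → (26.55,29.94) → (59.16,117.16) → (129.31,81.11) → (46.81,241.66). Closed: final G1 returns to the first vertex.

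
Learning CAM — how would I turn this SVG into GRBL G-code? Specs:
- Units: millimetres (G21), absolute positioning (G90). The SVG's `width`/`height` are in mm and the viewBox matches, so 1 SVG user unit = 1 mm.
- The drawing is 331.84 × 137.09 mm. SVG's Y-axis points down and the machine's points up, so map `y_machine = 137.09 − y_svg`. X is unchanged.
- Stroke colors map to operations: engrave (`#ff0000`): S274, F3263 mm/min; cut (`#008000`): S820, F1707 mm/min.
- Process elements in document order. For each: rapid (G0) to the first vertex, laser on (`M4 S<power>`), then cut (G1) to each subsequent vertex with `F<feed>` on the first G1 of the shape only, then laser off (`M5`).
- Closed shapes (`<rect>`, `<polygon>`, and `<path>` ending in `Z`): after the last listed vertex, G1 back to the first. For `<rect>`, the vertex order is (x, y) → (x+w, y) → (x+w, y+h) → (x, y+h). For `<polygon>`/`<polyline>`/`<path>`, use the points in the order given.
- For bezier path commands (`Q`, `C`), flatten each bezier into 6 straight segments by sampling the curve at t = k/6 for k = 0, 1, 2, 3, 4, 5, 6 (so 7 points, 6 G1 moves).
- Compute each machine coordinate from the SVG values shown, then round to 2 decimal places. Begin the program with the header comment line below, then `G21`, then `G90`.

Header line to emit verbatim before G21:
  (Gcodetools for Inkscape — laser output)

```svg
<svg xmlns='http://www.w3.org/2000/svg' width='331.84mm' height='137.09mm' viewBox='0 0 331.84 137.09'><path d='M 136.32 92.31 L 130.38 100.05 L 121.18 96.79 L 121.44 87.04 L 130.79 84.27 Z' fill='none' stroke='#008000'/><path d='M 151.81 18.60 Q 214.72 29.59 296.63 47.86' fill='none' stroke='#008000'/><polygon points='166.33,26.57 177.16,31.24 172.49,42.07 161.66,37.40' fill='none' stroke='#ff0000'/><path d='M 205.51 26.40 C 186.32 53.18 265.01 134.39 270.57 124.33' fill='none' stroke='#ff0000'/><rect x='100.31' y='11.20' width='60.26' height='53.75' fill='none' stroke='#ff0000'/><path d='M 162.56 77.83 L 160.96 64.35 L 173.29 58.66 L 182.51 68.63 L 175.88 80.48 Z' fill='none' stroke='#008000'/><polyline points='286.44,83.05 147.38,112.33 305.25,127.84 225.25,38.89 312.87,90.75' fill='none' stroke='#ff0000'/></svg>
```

1 u = 1 mm; y_m = 137.09 − y.

[1] `<path>` regular polygon, #008000→cut S820 F1707: (136.32,44.78) → (130.38,37.04) → (121.18,40.30) → (121.44,50.05) → (130.79,52.82) → (136.32,44.78) (closed)

[2] `<path>` quadratic bezier, #008000→cut S820 F1707: (151.81,118.49) → (173.31,114.62) → (195.86,110.35) → (219.47,105.68) → (244.13,100.60) → (269.85,95.12) → (296.63,89.23)

[3] `<polygon>` regular polygon, #ff0000→engrave S274 F3263: (166.33,110.52) → (177.16,105.85) → (172.49,95.02) → (161.66,99.69) → (166.33,110.52) (closed)

[4] `<path>` cubic bezier, #ff0000→engrave S274 F3263: (205.51,110.69) → (203.28,93.44) → (212.61,71.16) → (228.76,47.91) → (246.97,27.73) → (262.49,14.66) → (270.57,12.76)

[5] `<rect>` rectangle, #ff0000→engrave S274 F3263: (100.31,125.89) → (160.57,125.89) → (160.57,72.14) → (100.31,72.14) → (100.31,125.89) (closed)

[6] `<path>` regular polygon, #008000→cut S820 F1707: (162.56,59.26) → (160.96,72.74) → (173.29,78.43) → (182.51,68.46) → (175.88,56.61) → (162.56,59.26) (closed)

[7] `<polyline>` open polyline, #ff0000→engrave S274 F3263: (286.44,54.04) → (147.38,24.76) → (305.25,9.25) → (225.25,98.20) → (312.87,46.34)

(Gcodetools for Inkscape — laser output)
G21
G90
G0 X136.32 Y44.78
M4 S820
G1 X130.38 Y37.04 F1707
G1 X121.18 Y40.30
G1 X121.44 Y50.05
G1 X130.79 Y52.82
G1 X136.32 Y44.78
M5
G0 X151.81 Y118.49
M4 S820
G1 X173.31 Y114.62 F1707
G1 X195.86 Y110.35
G1 X219.47 Y105.68
G1 X244.13 Y100.60
G1 X269.85 Y95.12
G1 X296.63 Y89.23
M5
G0 X166.33 Y110.52
M4 S274
G1 X177.16 Y105.85 F3263
G1 X172.49 Y95.02
G1 X161.66 Y99.69
G1 X166.33 Y110.52
M5
G0 X205.51 Y110.69
M4 S274
G1 X203.28 Y93.44 F3263
G1 X212.61 Y71.16
G1 X228.76 Y47.91
G1 X246.97 Y27.73
G1 X262.49 Y14.66
G1 X270.57 Y12.76
M5
G0 X100.31 Y125.89
M4 S274
G1 X160.57 Y125.89 F3263
G1 X160.57 Y72.14
G1 X100.31 Y72.14
G1 X100.31 Y125.89
M5
G0 X162.56 Y59.26
M4 S820
G1 X160.96 Y72.74 F1707
G1 X173.29 Y78.43
G1 X182.51 Y68.46
G1 X175.88 Y56.61
G1 X162.56 Y59.26
M5
G0 X286.44 Y54.04
M4 S274
G1 X147.38 Y24.76 F3263
G1 X305.25 Y9.25
G1 X225.25 Y98.20
G1 X312.87 Y46.34
M5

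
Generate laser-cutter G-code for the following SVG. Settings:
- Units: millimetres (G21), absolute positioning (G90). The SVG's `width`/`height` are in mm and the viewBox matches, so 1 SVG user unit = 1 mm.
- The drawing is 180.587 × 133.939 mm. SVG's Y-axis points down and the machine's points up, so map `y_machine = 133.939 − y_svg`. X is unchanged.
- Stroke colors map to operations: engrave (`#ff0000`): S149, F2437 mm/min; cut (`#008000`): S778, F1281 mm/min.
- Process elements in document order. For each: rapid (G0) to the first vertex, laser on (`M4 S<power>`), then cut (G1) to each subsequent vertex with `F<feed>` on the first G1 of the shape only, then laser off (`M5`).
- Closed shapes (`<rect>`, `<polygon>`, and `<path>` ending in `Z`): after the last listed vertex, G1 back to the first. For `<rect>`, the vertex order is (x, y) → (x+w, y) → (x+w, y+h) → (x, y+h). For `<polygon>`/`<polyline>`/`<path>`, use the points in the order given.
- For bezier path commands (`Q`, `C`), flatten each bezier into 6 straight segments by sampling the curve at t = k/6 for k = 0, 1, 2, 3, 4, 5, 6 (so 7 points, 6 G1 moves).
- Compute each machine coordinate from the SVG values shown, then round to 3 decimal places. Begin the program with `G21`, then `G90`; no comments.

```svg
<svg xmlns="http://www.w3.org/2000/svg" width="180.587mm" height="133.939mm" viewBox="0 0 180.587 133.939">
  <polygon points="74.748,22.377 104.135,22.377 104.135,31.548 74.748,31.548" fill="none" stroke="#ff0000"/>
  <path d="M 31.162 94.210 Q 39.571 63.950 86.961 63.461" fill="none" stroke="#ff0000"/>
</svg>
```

G21
G90
G0 X74.748 Y111.562
M4 S149
G1 X104.135 Y111.562 F2437
G1 X104.135 Y102.391
G1 X74.748 Y102.391
G1 X74.748 Y111.562
M5
G0 X31.162 Y39.729
M4 S149
G1 X35.048 Y48.989 F2437
G1 X41.099 Y56.594
G1 X49.316 Y62.546
G1 X59.699 Y66.844
G1 X72.247 Y69.488
G1 X86.961 Y70.478
M5

Since the viewBox matches the mm dimensions, user units are millimetres directly. The only transform is the Y-flip y_m = 133.939 − y_svg.

Shape 1 is a rectangle drawn with `<polygon>`. Its stroke #ff0000 means engrave at S149, F2437. After flipping Y the toolpath is (74.748,111.562) → (104.135,111.562) → (104.135,102.391) → (74.748,102.391) → (74.748,111.562), returning to the start.

Shape 2 is a quadratic bezier drawn with `<path>`. Its stroke #ff0000 means engrave at S149, F2437. After flipping Y the toolpath is (31.162,39.729) → (35.048,48.989) → (41.099,56.594) → (49.316,62.546) → (59.699,66.844) → (72.247,69.488) → (86.961,70.478).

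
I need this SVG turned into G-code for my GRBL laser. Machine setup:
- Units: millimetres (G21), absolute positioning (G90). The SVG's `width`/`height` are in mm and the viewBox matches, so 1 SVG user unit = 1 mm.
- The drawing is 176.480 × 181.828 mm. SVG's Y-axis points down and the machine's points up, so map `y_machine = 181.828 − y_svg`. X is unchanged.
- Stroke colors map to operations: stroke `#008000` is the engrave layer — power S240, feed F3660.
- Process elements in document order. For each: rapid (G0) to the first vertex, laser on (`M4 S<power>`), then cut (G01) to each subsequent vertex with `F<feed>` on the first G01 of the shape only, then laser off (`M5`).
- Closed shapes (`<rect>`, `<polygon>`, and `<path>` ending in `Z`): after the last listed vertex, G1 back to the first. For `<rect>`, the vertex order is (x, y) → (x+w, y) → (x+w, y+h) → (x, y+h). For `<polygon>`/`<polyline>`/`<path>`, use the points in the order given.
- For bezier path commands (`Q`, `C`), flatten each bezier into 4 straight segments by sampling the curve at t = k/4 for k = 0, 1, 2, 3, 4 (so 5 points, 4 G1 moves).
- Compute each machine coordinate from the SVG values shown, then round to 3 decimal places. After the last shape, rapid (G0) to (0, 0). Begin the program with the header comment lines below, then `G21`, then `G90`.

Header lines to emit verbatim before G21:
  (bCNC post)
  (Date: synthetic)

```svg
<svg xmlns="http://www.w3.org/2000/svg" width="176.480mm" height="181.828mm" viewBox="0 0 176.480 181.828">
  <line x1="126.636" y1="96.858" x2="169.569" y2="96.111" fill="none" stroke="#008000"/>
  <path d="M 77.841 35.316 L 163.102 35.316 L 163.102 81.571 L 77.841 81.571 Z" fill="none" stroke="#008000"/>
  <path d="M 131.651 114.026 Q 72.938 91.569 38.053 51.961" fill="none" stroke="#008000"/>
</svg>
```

(bCNC post)
(Date: synthetic)
G21
G90
G0 X126.636 Y84.970
M4 S240
G01 X169.569 Y85.717 F3660
M5
G0 X77.841 Y146.512
M4 S240
G01 X163.102 Y146.512 F3660
G01 X163.102 Y100.257
G01 X77.841 Y100.257
G01 X77.841 Y146.512
M5
G0 X131.651 Y67.802
M4 S240
G01 X103.784 Y80.102 F3660
G01 X78.895 Y94.547
G01 X56.985 Y111.135
G01 X38.053 Y129.867
M5
G0 X0.000 Y0.000

1 u = 1 mm; y_m = 181.828 − y.

[1] `<line>` line segment, #008000→engrave S240 F3660: (126.636,84.970) → (169.569,85.717)

[2] `<path>` rectangle, #008000→engrave S240 F3660: (77.841,146.512) → (163.102,146.512) → (163.102,100.257) → (77.841,100.257) → (77.841,146.512) (closed)

[3] `<path>` quadratic bezier, #008000→engrave S240 F3660: (131.651,67.802) → (103.784,80.102) → (78.895,94.547) → (56.985,111.135) → (38.053,129.867)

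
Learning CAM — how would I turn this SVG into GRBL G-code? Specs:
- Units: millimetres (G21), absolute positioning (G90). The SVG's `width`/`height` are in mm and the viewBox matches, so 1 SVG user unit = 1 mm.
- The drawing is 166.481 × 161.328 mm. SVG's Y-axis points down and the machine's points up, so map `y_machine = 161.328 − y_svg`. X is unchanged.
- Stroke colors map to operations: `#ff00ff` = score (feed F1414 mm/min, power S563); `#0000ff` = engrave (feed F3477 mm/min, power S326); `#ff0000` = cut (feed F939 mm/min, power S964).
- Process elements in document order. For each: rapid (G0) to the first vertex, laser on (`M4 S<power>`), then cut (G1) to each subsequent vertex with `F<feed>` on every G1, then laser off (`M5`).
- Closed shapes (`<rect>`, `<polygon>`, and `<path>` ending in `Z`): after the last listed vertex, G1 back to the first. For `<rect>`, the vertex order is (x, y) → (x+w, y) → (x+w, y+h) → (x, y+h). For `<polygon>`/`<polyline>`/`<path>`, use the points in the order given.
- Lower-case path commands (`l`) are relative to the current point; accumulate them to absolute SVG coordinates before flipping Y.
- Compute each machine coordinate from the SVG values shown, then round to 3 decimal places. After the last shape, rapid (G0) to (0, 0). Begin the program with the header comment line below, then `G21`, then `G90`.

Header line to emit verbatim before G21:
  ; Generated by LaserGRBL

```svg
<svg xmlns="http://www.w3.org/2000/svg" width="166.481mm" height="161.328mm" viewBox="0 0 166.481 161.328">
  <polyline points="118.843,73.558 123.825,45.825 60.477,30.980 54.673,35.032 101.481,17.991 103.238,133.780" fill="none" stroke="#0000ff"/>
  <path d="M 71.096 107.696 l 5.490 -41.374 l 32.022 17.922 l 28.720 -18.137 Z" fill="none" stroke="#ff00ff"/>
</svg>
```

viewBox `0 0 166.481 161.328` with mm width/height → 1 unit = 1 mm. Flip: y_m = 161.328 − y_svg.

**Shape 1** — `<polyline>` open polyline, stroke `#0000ff` → engrave (S326, F3477). Machine vertices: (118.843,87.770) → (123.825,115.503) → (60.477,130.348) → (54.673,126.296) → (101.481,143.337) → (103.238,27.548). Open path.

**Shape 2** — `<path>` closed polygon, stroke `#ff00ff` → score (S563, F1414). Machine vertices: (71.096,53.632) → (76.586,95.006) → (108.608,77.084) → (137.328,95.221) → (71.096,53.632). Closed: final G1 returns to the first vertex.

; Generated by LaserGRBL
G21
G90
G0 X118.843 Y87.770
M4 S326
G1 X123.825 Y115.503 F3477
G1 X60.477 Y130.348 F3477
G1 X54.673 Y126.296 F3477
G1 X101.481 Y143.337 F3477
G1 X103.238 Y27.548 F3477
M5
G0 X71.096 Y53.632
M4 S563
G1 X76.586 Y95.006 F1414
G1 X108.608 Y77.084 F1414
G1 X137.328 Y95.221 F1414
G1 X71.096 Y53.632 F1414
M5
G0 X0.000 Y0.000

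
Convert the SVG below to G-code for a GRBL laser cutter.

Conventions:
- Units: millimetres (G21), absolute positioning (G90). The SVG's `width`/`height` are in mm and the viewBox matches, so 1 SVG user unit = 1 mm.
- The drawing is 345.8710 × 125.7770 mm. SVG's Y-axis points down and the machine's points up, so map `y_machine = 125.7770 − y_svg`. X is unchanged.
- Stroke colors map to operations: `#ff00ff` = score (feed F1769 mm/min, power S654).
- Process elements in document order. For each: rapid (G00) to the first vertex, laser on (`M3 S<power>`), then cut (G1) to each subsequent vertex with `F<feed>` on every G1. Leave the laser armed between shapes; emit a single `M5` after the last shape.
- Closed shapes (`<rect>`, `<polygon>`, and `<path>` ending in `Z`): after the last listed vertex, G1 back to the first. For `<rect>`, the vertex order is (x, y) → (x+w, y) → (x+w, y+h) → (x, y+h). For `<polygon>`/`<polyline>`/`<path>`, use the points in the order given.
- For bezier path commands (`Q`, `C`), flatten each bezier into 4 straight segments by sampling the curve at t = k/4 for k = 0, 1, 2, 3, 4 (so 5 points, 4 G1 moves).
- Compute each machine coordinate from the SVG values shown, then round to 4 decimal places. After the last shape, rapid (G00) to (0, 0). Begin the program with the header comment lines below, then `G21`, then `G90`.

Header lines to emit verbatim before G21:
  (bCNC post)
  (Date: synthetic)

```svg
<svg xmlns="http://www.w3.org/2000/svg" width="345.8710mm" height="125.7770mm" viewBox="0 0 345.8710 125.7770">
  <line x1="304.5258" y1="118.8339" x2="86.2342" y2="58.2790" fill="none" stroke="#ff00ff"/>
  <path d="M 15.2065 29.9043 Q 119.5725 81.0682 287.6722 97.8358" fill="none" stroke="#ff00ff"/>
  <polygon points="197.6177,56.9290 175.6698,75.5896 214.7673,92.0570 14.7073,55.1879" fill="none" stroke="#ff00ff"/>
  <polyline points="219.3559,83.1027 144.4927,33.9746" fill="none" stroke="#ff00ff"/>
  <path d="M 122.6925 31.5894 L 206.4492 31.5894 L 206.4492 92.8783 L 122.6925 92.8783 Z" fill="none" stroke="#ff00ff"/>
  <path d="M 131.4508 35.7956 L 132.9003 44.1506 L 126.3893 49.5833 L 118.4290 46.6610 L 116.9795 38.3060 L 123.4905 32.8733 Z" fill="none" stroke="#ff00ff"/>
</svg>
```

(bCNC post)
(Date: synthetic)
G21
G90
G00 X304.5258 Y6.9431
M3 S654
G1 X86.2342 Y67.4980 F1769
G00 X15.2065 Y95.8727
M3 S654
G1 X71.3729 Y72.4405 F1769
G1 X135.5059 Y53.3079 F1769
G1 X207.6057 Y38.4748 F1769
G1 X287.6722 Y27.9412 F1769
G00 X197.6177 Y68.8480
M3 S654
G1 X175.6698 Y50.1874 F1769
G1 X214.7673 Y33.7200 F1769
G1 X14.7073 Y70.5891 F1769
G1 X197.6177 Y68.8480 F1769
G00 X219.3559 Y42.6743
M3 S654
G1 X144.4927 Y91.8024 F1769
G00 X122.6925 Y94.1876
M3 S654
G1 X206.4492 Y94.1876 F1769
G1 X206.4492 Y32.8987 F1769
G1 X122.6925 Y32.8987 F1769
G1 X122.6925 Y94.1876 F1769
G00 X131.4508 Y89.9814
M3 S654
G1 X132.9003 Y81.6264 F1769
G1 X126.3893 Y76.1937 F1769
G1 X118.4290 Y79.1160 F1769
G1 X116.9795 Y87.4710 F1769
G1 X123.4905 Y92.9037 F1769
G1 X131.4508 Y89.9814 F1769
M5
G00 X0.0000 Y0.0000

viewBox `0 0 345.8710 125.7770` with mm width/height → 1 unit = 1 mm. Flip: y_m = 125.7770 − y_svg.

**Shape 1** — `<line>` line segment, stroke `#ff00ff` → score (S654, F1769). Machine vertices: (304.5258,6.9431) → (86.2342,67.4980). Open path.

**Shape 2** — `<path>` quadratic bezier, stroke `#ff00ff` → score (S654, F1769). Control points (SVG): P0=(15.2065,29.9043), P1=(119.5725,81.0682), P2=(287.6722,97.8358); sampled at t=k/4. Machine vertices: (15.2065,95.8727) → (71.3729,72.4405) → (135.5059,53.3079) → (207.6057,38.4748) → (287.6722,27.9412). Open path.

**Shape 3** — `<polygon>` closed polygon, stroke `#ff00ff` → score (S654, F1769). Machine vertices: (197.6177,68.8480) → (175.6698,50.1874) → (214.7673,33.7200) → (14.7073,70.5891) → (197.6177,68.8480). Closed: final G1 returns to the first vertex.

**Shape 4** — `<polyline>` line segment, stroke `#ff00ff` → score (S654, F1769). Machine vertices: (219.3559,42.6743) → (144.4927,91.8024). Open path.

**Shape 5** — `<path>` rectangle, stroke `#ff00ff` → score (S654, F1769). Machine vertices: (122.6925,94.1876) → (206.4492,94.1876) → (206.4492,32.8987) → (122.6925,32.8987) → (122.6925,94.1876). Closed: final G1 returns to the first vertex.

**Shape 6** — `<path>` regular polygon, stroke `#ff00ff` → score (S654, F1769). Machine vertices: (131.4508,89.9814) → (132.9003,81.6264) → (126.3893,76.1937) → (118.4290,79.1160) → (116.9795,87.4710) → (123.4905,92.9037) → (131.4508,89.9814). Closed: final G1 returns to the first vertex.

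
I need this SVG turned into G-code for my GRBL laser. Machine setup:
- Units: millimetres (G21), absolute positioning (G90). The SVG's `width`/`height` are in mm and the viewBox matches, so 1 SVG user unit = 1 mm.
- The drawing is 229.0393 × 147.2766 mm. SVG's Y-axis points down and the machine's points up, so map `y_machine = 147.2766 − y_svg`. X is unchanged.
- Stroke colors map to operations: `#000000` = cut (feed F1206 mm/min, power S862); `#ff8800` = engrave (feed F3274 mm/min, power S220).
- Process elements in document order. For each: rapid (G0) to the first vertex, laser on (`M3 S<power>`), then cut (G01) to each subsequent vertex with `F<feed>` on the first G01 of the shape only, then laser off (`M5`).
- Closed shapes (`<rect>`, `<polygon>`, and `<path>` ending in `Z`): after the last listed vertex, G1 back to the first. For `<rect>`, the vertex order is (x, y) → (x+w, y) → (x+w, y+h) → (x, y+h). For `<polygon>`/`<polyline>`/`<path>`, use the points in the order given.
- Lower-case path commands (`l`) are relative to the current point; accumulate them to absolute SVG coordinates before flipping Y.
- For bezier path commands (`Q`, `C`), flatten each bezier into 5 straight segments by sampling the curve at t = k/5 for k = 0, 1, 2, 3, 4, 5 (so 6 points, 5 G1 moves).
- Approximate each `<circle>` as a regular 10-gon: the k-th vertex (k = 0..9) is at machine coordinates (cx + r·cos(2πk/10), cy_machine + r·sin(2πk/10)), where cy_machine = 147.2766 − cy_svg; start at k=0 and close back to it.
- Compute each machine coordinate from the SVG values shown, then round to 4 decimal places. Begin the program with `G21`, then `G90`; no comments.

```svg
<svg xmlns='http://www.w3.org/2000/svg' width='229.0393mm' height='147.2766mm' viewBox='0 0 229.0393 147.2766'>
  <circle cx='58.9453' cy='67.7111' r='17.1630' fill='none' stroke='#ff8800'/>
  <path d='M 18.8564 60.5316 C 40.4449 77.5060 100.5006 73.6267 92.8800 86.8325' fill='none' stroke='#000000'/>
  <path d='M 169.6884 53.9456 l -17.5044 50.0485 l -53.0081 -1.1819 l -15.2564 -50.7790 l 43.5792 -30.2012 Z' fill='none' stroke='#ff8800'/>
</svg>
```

G21
G90
G0 X76.1083 Y79.5655
M3 S220
G01 X72.8305 Y89.6537 F3274
G01 X64.2490 Y95.8885
G01 X53.6416 Y95.8885
G01 X45.0601 Y89.6537
G01 X41.7823 Y79.5655
G01 X45.0601 Y69.4773
G01 X53.6416 Y63.2425
G01 X64.2490 Y63.2425
G01 X72.8305 Y69.4773
G01 X76.1083 Y79.5655
M5
G0 X18.8564 Y86.7450
M3 S862
G01 X35.5764 Y78.7593 F1206
G01 X56.4337 Y73.9574
G01 X76.3333 Y70.5183
G01 X90.1804 Y66.6209
G01 X92.8800 Y60.4441
M5
G0 X169.6884 Y93.3310
M3 S220
G01 X152.1840 Y43.2825 F3274
G01 X99.1759 Y44.4644
G01 X83.9195 Y95.2434
G01 X127.4987 Y125.4446
G01 X169.6884 Y93.3310
M5

viewBox `0 0 229.0393 147.2766` with mm width/height → 1 unit = 1 mm. Flip: y_m = 147.2766 − y_svg.

**Shape 1** — `<circle>` circle, stroke `#ff8800` → engrave (S220, F3274). Machine vertices: (76.1083,79.5655) → (72.8305,89.6537) → (64.2490,95.8885) → (53.6416,95.8885) → (45.0601,89.6537) → (41.7823,79.5655) → (45.0601,69.4773) → (53.6416,63.2425) → (64.2490,63.2425) → (72.8305,69.4773) → (76.1083,79.5655). Closed: final G1 returns to the first vertex.

**Shape 2** — `<path>` cubic bezier, stroke `#000000` → cut (S862, F1206). Control points (SVG): P0=(18.8564,60.5316), P1=(40.4449,77.5060), P2=(100.5006,73.6267), P3=(92.8800,86.8325); sampled at t=k/5. Machine vertices: (18.8564,86.7450) → (35.5764,78.7593) → (56.4337,73.9574) → (76.3333,70.5183) → (90.1804,66.6209) → (92.8800,60.4441). Open path.

**Shape 3** — `<path>` regular polygon, stroke `#ff8800` → engrave (S220, F3274). Machine vertices: (169.6884,93.3310) → (152.1840,43.2825) → (99.1759,44.4644) → (83.9195,95.2434) → (127.4987,125.4446) → (169.6884,93.3310). Closed: final G1 returns to the first vertex.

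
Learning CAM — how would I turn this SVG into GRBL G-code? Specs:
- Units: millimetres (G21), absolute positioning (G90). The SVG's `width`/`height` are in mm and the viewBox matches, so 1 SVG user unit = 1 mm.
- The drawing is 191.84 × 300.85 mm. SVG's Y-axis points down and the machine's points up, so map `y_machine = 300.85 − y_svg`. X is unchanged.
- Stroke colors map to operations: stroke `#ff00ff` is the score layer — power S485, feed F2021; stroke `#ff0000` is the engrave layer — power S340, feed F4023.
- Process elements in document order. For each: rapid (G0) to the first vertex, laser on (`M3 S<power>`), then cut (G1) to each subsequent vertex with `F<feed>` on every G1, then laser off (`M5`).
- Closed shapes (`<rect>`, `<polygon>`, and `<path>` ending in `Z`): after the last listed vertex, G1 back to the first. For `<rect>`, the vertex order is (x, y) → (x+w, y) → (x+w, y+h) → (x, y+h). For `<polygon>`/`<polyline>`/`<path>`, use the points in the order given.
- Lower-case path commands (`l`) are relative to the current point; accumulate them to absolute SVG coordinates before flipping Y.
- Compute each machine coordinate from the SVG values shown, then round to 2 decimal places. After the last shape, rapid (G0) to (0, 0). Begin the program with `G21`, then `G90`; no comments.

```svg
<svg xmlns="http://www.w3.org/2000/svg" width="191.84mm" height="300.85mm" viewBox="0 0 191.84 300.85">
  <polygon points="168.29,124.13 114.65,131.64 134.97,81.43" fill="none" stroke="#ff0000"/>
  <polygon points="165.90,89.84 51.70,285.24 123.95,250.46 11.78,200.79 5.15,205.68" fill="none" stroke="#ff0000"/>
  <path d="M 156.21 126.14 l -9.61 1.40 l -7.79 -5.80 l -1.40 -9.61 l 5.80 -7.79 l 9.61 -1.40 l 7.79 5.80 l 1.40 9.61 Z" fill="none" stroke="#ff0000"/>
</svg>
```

viewBox `0 0 191.84 300.85` with mm width/height → 1 unit = 1 mm. Flip: y_m = 300.85 − y_svg.

**Shape 1** — `<polygon>` regular polygon, stroke `#ff0000` → engrave (S340, F4023). Machine vertices: (168.29,176.72) → (114.65,169.21) → (134.97,219.42) → (168.29,176.72). Closed: final G1 returns to the first vertex.

**Shape 2** — `<polygon>` closed polygon, stroke `#ff0000` → engrave (S340, F4023). Machine vertices: (165.90,211.01) → (51.70,15.61) → (123.95,50.39) → (11.78,100.06) → (5.15,95.17) → (165.90,211.01). Closed: final G1 returns to the first vertex.

**Shape 3** — `<path>` regular polygon, stroke `#ff0000` → engrave (S340, F4023). Machine vertices: (156.21,174.71) → (146.60,173.31) → (138.81,179.11) → (137.41,188.72) → (143.21,196.51) → (152.82,197.91) → (160.61,192.11) → (162.01,182.50) → (156.21,174.71). Closed: final G1 returns to the first vertex.

G21
G90
G0 X168.29 Y176.72
M3 S340
G1 X114.65 Y169.21 F4023
G1 X134.97 Y219.42 F4023
G1 X168.29 Y176.72 F4023
M5
G0 X165.90 Y211.01
M3 S340
G1 X51.70 Y15.61 F4023
G1 X123.95 Y50.39 F4023
G1 X11.78 Y100.06 F4023
G1 X5.15 Y95.17 F4023
G1 X165.90 Y211.01 F4023
M5
G0 X156.21 Y174.71
M3 S340
G1 X146.60 Y173.31 F4023
G1 X138.81 Y179.11 F4023
G1 X137.41 Y188.72 F4023
G1 X143.21 Y196.51 F4023
G1 X152.82 Y197.91 F4023
G1 X160.61 Y192.11 F4023
G1 X162.01 Y182.50 F4023
G1 X156.21 Y174.71 F4023
M5
G0 X0.00 Y0.00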